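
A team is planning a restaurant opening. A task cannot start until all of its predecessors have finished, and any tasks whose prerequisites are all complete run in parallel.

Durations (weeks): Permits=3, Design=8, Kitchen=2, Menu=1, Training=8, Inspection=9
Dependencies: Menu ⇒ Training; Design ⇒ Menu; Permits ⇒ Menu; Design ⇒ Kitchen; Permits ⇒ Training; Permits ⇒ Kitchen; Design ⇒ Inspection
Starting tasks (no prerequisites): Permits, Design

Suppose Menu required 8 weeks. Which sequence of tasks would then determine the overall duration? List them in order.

Design, Menu, Training

As given, the longest chain is Design→Menu→Training = 8+1+8 = 17, so the finish is 17 weeks.
Menu lies on that path, so at 8 weeks the path becomes 24 weeks.
That remains the longest chain; total 24 weeks.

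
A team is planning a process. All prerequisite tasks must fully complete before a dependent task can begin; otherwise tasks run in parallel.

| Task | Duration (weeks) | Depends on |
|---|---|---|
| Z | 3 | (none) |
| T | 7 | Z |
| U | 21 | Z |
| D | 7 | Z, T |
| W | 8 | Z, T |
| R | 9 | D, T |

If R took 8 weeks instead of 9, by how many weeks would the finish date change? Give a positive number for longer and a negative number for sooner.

Actual critical path: Z→T→D→R = 3+7+7+9 = 26 ⇒ 26 weeks.
R is on the critical path; changing it to 8 makes that path 25 weeks.
No other chain overtakes it, so the finish is 25 weeks.
Change in finish: 25 − 26 = -1 weeks.

-1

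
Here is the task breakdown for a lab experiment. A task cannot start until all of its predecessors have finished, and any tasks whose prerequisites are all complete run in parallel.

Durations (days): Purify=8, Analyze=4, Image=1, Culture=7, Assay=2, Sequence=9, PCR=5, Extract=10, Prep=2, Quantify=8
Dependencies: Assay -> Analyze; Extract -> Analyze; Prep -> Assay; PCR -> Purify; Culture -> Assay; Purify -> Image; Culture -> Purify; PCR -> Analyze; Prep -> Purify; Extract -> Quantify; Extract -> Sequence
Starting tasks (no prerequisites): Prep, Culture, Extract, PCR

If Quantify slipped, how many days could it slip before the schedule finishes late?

Critical path: Extract→Sequence = 10+9 = 19, so the finish is 19 days.
The longest chain containing Quantify totals 18 days.
Slack of Quantify = 11 − 10 = 1 day.

1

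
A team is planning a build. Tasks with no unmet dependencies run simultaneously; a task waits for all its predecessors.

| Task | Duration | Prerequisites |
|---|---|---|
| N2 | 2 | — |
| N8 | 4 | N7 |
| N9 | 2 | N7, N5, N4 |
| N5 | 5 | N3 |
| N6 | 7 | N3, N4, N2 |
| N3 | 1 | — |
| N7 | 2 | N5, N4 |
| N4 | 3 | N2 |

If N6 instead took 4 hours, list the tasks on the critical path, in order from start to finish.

Baseline: N2→N4→N6 = 2+3+7 = 12 → 12 hours.
N6 lies on that path, so at 4 hours the path becomes 9 hours.
New critical path: N3→N5→N7→N8 = 1+5+2+4 = 12 ⇒ 12 hours.

N3, N5, N7, N8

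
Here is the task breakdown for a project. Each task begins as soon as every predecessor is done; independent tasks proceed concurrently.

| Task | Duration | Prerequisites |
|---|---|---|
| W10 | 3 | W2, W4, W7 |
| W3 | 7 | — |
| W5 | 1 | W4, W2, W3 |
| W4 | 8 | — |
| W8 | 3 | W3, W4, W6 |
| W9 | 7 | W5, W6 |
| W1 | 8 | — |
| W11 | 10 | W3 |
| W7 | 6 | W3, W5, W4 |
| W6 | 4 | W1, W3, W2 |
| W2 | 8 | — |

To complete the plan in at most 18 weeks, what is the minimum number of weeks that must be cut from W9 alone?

Current finish: 19 weeks; target: 18.
W9 is on every critical path, so each week cut from W9 cuts the finish by one (this holds down to a finish of 18).
Need 19 − 18 = 1 week off W9 → W9 becomes 6 weeks, finish becomes 18.

1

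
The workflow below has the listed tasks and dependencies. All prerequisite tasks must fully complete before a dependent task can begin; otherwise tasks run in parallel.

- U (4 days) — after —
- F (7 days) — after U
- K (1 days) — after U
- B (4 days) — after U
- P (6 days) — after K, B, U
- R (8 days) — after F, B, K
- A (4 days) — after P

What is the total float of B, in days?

U→F→R = 4+7+8 = 19 sets the makespan at 19 days.
B finishes as early as 8 and must finish by 9.
Slack of B = 5 − 4 = 1 day.

1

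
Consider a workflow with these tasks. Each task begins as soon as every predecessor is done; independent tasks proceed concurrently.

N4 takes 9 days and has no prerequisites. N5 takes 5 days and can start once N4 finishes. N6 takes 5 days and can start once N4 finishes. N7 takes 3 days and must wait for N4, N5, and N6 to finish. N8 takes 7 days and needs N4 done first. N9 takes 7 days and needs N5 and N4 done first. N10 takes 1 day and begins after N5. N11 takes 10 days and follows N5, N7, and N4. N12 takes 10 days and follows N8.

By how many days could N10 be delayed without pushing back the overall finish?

Critical path: N4→N5→N7→N11 = 9+5+3+10 = 27, so the finish is 27 days.
The longest chain containing N10 totals 15 days.
Slack of N10 = 26 − 14 = 12 days.

12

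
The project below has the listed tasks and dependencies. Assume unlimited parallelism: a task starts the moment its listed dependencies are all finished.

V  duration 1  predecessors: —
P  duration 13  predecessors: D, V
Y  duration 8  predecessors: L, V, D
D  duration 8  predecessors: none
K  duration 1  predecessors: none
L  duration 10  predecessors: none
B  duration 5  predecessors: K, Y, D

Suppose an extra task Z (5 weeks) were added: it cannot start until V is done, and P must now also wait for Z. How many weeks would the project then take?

Originally the project takes 23 weeks.
With Z inserted, P now waits for max(D, V, Z).
New critical path: L→Y→B = 10+8+5 = 23 ⇒ 23 weeks.

23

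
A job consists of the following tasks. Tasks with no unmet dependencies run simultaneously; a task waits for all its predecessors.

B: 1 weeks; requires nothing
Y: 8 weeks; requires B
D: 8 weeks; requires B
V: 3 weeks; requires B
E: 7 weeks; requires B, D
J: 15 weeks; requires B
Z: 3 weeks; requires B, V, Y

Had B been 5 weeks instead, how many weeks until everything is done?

Actual critical path: B→D→E = 1+8+7 = 16 ⇒ 16 weeks.
Since B is critical, the +4 change carries straight to that chain (now 20 weeks).
That remains the longest chain; total 20 weeks.

20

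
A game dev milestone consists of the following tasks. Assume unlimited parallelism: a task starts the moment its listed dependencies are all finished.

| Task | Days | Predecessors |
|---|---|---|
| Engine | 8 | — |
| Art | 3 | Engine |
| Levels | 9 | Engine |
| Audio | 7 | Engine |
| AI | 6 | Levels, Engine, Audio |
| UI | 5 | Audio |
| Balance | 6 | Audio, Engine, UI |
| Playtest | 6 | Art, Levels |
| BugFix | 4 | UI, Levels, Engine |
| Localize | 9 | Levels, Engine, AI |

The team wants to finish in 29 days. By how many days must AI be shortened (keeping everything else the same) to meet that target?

3

Current finish: 32 days; target: 29.
AI is on every critical path, so each day cut from AI cuts the finish by one (this holds down to a finish of 27).
Need 32 − 29 = 3 days off AI → AI becomes 3 days, finish becomes 29.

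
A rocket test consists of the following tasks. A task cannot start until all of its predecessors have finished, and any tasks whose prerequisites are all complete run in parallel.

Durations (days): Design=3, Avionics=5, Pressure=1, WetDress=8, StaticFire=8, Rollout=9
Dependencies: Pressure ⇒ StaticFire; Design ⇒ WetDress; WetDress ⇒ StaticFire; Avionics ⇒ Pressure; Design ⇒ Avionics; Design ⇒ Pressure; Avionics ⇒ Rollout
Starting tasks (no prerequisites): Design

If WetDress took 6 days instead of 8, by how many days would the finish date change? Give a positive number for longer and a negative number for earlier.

-2

Critical path before the change: Design→WetDress→StaticFire = 3+8+8 = 19 giving 19 days.
WetDress is on the critical path; changing it to 6 makes that path 17 days.
The binding chain switches to Design→Avionics→Pressure→StaticFire = 3+5+1+8 = 17; finish 17 days.
Change in finish: 17 − 19 = -2 days.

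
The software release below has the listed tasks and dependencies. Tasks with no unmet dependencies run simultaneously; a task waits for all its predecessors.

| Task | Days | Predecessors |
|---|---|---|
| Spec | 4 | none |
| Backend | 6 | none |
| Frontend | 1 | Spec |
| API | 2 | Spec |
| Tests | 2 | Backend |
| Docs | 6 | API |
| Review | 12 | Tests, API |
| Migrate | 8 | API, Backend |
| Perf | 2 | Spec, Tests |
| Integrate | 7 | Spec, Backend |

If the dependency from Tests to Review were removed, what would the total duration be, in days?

18

Before: longest chain Backend→Tests→Review = 6+2+12 = 20, finish 20.
Without Tests→Review, Review's earliest start moves from 8 to 6.
New critical path: Spec→API→Review = 4+2+12 = 18 ⇒ 18 days.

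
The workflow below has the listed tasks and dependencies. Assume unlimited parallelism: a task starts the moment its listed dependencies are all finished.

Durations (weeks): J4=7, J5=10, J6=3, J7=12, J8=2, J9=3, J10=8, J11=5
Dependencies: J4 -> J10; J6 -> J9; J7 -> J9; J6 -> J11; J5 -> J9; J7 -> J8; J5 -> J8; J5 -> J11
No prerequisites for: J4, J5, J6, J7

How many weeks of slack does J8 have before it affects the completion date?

1

J4→J10 = 7+8 = 15 sets the makespan at 15 weeks.
Longest path through J8: 14 weeks (earliest finish 14, latest finish 15).
Slack of J8 = 13 − 12 = 1 week.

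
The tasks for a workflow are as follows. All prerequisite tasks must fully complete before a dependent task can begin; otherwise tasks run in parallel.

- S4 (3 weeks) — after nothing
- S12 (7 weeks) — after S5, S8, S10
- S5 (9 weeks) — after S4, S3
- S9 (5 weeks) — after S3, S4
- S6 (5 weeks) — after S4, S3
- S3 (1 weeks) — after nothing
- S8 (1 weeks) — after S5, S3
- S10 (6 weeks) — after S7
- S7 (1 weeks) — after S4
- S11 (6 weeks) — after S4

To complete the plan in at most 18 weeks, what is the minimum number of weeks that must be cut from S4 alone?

Current finish: 20 weeks; target: 18.
S4 is on every critical path, so each week cut from S4 cuts the finish by one (this holds down to a finish of 18).
Need 20 − 18 = 2 weeks off S4 → S4 becomes 1 week, finish becomes 18.

2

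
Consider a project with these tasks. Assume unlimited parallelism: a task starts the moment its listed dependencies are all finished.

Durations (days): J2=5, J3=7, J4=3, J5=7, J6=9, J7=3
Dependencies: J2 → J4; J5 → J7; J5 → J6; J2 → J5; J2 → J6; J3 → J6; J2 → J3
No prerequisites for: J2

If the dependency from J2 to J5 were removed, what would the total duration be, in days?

Before: longest chain J2→J3→J6 = 5+7+9 = 21, finish 21.
Without J2→J5, J5's earliest start moves from 5 to 0.
The longest chain is now J2→J3→J6 = 5+7+9 = 21, so the project takes 21 days.

21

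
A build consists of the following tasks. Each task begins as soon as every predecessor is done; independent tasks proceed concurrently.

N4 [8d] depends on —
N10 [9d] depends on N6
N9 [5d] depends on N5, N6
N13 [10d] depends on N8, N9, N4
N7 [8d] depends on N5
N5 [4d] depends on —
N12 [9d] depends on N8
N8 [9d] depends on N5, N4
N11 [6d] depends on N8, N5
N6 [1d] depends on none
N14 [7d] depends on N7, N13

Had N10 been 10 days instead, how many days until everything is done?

Actual critical path: N4→N8→N13→N14 = 8+9+10+7 = 34 ⇒ 34 days.
N10 is off the critical path — its longest chain is 10 days, giving 24 of slack.
The critical path is still N4→N8→N13→N14; finish is now 34 days.

34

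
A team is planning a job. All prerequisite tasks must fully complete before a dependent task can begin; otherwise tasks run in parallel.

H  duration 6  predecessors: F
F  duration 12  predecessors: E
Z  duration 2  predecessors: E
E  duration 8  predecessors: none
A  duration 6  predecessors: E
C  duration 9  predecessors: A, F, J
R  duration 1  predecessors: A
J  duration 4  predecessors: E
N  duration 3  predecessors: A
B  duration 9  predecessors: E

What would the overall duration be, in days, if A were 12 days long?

The binding path is E→F→C = 8+12+9 = 29; finish at 29 days.
A has 6 days of float (longest path through it is 23).
New critical path: E→A→C = 8+12+9 = 29 ⇒ 29 days.

29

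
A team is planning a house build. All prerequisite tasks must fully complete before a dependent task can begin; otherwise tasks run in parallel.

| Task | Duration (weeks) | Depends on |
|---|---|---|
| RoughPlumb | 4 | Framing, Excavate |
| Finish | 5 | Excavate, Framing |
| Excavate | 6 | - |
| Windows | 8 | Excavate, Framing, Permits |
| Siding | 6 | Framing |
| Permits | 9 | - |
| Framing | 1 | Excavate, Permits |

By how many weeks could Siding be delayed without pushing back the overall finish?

The longest chain is Permits→Framing→Windows = 9+1+8 = 18; overall finish 18 weeks.
The longest chain containing Siding totals 16 weeks.
So Siding can slip 18 − 16 = 2 weeks.

2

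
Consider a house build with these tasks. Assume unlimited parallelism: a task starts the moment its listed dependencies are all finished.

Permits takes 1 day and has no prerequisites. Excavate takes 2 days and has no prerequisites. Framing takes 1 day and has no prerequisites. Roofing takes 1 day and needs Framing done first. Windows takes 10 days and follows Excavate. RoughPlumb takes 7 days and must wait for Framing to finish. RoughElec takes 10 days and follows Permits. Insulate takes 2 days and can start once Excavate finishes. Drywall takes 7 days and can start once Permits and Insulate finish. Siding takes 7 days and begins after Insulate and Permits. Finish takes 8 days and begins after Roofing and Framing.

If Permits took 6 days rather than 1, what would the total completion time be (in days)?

Actual critical path: Excavate→Windows = 2+10 = 12 ⇒ 12 days.
Permits has 1 day of float (longest path through it is 11).
Now Permits→RoughElec = 6+10 = 16 is longest, so the finish becomes 16 days.

16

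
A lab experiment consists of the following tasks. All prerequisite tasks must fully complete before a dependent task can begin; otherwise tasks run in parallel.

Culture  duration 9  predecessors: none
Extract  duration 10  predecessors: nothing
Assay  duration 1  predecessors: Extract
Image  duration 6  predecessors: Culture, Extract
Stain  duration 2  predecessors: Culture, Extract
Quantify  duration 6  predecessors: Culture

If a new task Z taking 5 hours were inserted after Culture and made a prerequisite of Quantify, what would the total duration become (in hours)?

Originally the project takes 16 hours.
With Z inserted, Quantify now waits for max(Culture, Z).
New critical path: Culture→Z→Quantify = 9+5+6 = 20 ⇒ 20 hours.

20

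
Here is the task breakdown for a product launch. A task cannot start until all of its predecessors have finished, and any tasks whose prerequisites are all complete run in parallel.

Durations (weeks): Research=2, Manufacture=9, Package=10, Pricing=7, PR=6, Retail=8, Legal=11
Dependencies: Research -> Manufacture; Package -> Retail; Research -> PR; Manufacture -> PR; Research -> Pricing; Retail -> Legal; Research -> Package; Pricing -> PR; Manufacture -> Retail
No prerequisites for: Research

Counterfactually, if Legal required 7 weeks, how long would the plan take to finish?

The binding path is Research→Package→Retail→Legal = 2+10+8+11 = 31; finish at 31 weeks.
Since Legal is critical, the -4 change carries straight to that chain (now 27 weeks).
No other chain overtakes it, so the finish is 27 weeks.

27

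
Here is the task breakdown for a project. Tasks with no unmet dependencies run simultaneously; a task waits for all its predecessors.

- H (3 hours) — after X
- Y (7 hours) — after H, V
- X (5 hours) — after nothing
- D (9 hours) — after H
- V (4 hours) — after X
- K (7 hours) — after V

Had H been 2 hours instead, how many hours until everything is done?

16

The binding path is X→H→D = 5+3+9 = 17; finish at 17 hours.
H lies on that path, so at 2 hours the path becomes 16 hours.
The critical path is still X→H→D; finish is now 16 hours.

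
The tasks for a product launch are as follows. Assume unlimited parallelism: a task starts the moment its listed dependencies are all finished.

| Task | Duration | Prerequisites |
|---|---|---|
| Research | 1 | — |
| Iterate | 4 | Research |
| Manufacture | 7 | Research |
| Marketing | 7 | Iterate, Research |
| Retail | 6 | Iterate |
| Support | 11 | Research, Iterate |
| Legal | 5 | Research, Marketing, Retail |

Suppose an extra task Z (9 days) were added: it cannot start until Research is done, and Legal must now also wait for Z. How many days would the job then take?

Originally the job takes 17 days.
With Z inserted, Legal now waits for max(Research, Marketing, Retail, Z).
New critical path: Research→Iterate→Marketing→Legal = 1+4+7+5 = 17 ⇒ 17 days.

17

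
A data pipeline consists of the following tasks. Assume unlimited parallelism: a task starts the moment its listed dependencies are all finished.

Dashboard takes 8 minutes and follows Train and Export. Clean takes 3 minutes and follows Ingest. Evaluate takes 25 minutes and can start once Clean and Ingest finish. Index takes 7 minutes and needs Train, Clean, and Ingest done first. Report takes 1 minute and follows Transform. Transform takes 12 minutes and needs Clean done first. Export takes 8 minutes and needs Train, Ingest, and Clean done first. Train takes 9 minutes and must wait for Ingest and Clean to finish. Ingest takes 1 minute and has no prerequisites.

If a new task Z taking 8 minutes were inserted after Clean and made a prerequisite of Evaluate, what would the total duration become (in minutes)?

37

Originally the plan takes 29 minutes.
With Z inserted, Evaluate now waits for max(Clean, Ingest, Z).
New critical path: Ingest→Clean→Z→Evaluate = 1+3+8+25 = 37 ⇒ 37 minutes.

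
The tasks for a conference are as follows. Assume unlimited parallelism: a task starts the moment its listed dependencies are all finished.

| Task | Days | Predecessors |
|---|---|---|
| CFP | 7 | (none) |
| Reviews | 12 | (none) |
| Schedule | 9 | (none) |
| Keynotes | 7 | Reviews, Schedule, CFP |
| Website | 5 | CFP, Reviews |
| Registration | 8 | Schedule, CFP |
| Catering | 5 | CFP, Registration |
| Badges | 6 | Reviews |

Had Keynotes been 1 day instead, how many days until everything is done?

The binding path is Schedule→Registration→Catering = 9+8+5 = 22; finish at 22 days.
Keynotes is off the critical path — its longest chain is 19 days, giving 3 of slack.
That remains the longest chain; total 22 days.

22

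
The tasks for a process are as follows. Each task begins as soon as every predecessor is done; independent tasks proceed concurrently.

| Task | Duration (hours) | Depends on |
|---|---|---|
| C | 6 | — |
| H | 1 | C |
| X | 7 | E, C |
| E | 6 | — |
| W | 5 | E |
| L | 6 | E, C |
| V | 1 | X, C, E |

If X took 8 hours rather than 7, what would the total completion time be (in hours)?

15

The binding path is C→X→V = 6+7+1 = 14; finish at 14 hours.
X lies on that path, so at 8 hours the path becomes 15 hours.
No other chain overtakes it, so the finish is 15 hours.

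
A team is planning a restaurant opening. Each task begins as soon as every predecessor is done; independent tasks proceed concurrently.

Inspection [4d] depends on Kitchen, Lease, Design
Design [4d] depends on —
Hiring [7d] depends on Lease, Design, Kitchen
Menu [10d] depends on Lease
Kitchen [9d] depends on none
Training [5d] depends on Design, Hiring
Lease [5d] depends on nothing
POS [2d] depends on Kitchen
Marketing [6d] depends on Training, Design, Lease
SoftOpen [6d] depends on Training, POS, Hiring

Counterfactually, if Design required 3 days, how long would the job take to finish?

The binding path is Kitchen→Hiring→Training→Marketing = 9+7+5+6 = 27; finish at 27 days.
The longest path through Design is only 22 days, so Design has float 5.
No other chain overtakes it, so the finish is 27 days.

27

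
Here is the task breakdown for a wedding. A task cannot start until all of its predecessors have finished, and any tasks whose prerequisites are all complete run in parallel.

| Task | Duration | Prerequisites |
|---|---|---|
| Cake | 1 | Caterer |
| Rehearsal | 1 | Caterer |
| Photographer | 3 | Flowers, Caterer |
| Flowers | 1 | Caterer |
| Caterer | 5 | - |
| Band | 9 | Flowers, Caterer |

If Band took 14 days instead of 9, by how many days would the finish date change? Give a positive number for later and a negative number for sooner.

As given, the longest chain is Caterer→Flowers→Band = 5+1+9 = 15, so the finish is 15 days.
Band lies on that path, so at 14 days the path becomes 20 days.
The critical path is still Caterer→Flowers→Band; finish is now 20 days.
Change in finish: 20 − 15 = +5 days.

5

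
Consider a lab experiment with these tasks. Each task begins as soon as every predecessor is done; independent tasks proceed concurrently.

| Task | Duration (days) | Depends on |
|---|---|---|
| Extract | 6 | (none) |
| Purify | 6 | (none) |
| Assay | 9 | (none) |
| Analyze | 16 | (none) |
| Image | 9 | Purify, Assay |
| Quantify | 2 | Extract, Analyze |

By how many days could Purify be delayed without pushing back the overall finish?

Critical path: Assay→Image = 9+9 = 18, so the finish is 18 days.
The longest chain containing Purify totals 15 days.
Slack of Purify = 3 − 0 = 3 days.

3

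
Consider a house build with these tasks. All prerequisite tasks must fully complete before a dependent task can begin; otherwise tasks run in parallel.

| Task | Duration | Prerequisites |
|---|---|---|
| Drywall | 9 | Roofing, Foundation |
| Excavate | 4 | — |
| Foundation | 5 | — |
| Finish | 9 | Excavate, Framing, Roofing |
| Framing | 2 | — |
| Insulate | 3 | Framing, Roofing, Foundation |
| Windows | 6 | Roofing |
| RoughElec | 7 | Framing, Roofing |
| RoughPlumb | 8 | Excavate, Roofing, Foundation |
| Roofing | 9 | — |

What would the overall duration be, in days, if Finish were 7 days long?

The binding path is Roofing→Finish = 9+9 = 18; finish at 18 days.
Finish lies on that path, so at 7 days the path becomes 16 days.
The binding chain switches to Roofing→Drywall = 9+9 = 18; finish 18 days.

18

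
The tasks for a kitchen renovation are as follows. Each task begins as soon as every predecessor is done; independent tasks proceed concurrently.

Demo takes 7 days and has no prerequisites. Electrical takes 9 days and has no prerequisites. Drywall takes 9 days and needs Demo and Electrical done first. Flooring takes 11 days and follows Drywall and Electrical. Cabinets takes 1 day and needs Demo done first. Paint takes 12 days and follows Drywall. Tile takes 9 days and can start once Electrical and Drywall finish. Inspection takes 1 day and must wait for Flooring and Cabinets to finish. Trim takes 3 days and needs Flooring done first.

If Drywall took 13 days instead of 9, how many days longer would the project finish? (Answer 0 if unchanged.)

4

Critical path before the change: Electrical→Drywall→Flooring→Trim = 9+9+11+3 = 32 giving 32 days.
Drywall lies on that path, so at 13 days the path becomes 36 days.
No other chain overtakes it, so the finish is 36 days.
Change in finish: 36 − 32 = +4 days.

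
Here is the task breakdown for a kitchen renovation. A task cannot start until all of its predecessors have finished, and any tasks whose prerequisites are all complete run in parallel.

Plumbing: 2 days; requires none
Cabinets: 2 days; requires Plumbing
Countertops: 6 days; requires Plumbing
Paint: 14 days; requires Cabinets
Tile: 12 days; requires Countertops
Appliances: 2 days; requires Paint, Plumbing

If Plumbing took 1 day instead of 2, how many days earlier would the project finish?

As given, the longest chain is Plumbing→Cabinets→Paint→Appliances = 2+2+14+2 = 20, so the finish is 20 days.
Since Plumbing is critical, the -1 change carries straight to that chain (now 19 days).
That remains the longest chain; total 19 days.
Change in finish: 19 − 20 = -1 days.

1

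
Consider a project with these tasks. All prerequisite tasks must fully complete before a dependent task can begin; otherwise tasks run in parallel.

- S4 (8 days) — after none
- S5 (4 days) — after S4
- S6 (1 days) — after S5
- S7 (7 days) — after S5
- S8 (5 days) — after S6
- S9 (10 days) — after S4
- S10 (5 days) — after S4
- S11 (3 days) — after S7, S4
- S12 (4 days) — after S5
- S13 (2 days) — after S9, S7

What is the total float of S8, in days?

4

S4→S5→S7→S11 = 8+4+7+3 = 22 sets the makespan at 22 days.
The longest chain containing S8 totals 18 days.
Slack of S8 = 17 − 13 = 4 days.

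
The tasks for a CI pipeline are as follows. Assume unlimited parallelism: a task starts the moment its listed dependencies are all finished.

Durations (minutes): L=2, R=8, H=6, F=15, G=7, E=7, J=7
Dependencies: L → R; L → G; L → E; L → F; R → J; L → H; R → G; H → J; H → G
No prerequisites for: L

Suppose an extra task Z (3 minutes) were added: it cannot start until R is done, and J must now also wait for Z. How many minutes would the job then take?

20

Originally the job takes 17 minutes.
With Z inserted, J now waits for max(H, R, Z).
New critical path: L→R→Z→J = 2+8+3+7 = 20 ⇒ 20 minutes.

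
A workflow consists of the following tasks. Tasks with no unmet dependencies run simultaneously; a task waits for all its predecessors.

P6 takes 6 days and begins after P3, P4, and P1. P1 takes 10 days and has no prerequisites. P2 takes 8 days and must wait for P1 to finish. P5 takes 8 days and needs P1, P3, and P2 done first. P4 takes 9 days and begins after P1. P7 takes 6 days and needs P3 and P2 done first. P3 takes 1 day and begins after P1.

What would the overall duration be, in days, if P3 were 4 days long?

26

Critical path before the change: P1→P2→P5 = 10+8+8 = 26 giving 26 days.
P3 has 7 days of float (longest path through it is 19).
That remains the longest chain; total 26 days.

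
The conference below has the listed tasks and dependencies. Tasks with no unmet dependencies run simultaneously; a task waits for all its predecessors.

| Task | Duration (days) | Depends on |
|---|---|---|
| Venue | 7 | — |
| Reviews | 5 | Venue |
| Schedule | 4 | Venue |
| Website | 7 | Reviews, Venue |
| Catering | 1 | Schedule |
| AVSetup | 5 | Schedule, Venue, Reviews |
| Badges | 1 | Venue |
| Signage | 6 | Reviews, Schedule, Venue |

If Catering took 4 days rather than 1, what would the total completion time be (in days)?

19

Baseline: Venue→Reviews→Website = 7+5+7 = 19 → 19 days.
Catering has 7 days of float (longest path through it is 12).
That remains the longest chain; total 19 days.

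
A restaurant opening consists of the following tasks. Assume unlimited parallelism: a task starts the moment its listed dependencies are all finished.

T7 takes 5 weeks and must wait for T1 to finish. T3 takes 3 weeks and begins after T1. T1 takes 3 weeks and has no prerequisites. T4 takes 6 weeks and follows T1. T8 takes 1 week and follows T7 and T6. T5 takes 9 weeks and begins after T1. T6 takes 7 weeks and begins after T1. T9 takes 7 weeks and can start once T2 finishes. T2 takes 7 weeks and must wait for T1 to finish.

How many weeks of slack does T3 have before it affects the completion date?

11

The longest chain is T1→T2→T9 = 3+7+7 = 17; overall finish 17 weeks.
The longest chain containing T3 totals 6 weeks.
Slack of T3 = 14 − 3 = 11 weeks.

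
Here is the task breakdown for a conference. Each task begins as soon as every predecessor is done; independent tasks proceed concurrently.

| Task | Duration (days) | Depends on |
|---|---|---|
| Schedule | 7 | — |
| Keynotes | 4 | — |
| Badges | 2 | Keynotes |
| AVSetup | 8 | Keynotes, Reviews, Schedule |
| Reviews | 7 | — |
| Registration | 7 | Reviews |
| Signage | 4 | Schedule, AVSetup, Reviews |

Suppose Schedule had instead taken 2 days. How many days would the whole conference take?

19

Actual critical path: Schedule→AVSetup→Signage = 7+8+4 = 19 ⇒ 19 days.
Since Schedule is critical, the -5 change carries straight to that chain (now 14 days).
The binding chain switches to Reviews→AVSetup→Signage = 7+8+4 = 19; finish 19 days.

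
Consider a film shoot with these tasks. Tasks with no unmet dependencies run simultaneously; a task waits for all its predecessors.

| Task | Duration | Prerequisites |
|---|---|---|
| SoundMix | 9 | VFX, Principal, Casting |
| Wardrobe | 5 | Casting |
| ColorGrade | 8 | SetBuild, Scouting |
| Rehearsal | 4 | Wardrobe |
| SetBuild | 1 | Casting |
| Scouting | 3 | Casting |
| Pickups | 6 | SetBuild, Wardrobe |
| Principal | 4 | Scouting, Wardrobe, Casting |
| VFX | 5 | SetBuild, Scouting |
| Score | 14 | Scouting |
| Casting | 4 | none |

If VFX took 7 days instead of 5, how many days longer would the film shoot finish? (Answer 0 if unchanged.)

Baseline: Casting→Wardrobe→Principal→SoundMix = 4+5+4+9 = 22 → 22 days.
The longest path through VFX is only 21 days, so VFX has float 1.
The binding chain switches to Casting→Scouting→VFX→SoundMix = 4+3+7+9 = 23; finish 23 days.
Change in finish: 23 − 22 = +1 days.

1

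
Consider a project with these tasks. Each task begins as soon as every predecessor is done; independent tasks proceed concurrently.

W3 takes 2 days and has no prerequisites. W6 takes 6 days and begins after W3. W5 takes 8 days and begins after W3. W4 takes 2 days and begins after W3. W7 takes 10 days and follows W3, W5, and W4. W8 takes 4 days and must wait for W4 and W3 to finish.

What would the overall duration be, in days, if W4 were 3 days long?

20

Baseline: W3→W5→W7 = 2+8+10 = 20 → 20 days.
W4 is off the critical path — its longest chain is 14 days, giving 6 of slack.
No other chain overtakes it, so the finish is 20 days.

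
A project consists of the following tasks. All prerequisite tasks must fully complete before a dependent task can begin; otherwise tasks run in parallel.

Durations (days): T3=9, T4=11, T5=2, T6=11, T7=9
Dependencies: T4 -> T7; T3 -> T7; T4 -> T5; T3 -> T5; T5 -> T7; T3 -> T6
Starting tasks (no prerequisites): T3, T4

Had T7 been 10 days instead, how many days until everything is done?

23

Actual critical path: T4→T5→T7 = 11+2+9 = 22 ⇒ 22 days.
T7 is on the critical path; changing it to 10 makes that path 23 days.
No other chain overtakes it, so the finish is 23 days.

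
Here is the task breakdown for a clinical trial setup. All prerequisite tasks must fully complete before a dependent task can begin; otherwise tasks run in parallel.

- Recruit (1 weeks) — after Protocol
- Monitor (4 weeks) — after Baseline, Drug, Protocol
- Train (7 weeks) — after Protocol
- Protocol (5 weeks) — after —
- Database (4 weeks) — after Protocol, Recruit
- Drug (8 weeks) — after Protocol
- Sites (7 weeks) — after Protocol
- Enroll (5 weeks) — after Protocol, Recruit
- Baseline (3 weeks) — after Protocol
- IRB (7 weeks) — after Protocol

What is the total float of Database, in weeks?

7

Critical path: Protocol→Drug→Monitor = 5+8+4 = 17, so the finish is 17 weeks.
The longest chain containing Database totals 10 weeks.
So Database can slip 17 − 10 = 7 weeks.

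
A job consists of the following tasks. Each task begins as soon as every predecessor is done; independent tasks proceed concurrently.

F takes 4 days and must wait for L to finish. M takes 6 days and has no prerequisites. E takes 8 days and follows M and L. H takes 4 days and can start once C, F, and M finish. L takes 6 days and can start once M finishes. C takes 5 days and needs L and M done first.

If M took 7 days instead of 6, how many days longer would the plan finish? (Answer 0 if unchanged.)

1

As given, the longest chain is M→L→C→H = 6+6+5+4 = 21, so the finish is 21 days.
M is on the critical path; changing it to 7 makes that path 22 days.
The critical path is still M→L→C→H; finish is now 22 days.
Change in finish: 22 − 21 = +1 days.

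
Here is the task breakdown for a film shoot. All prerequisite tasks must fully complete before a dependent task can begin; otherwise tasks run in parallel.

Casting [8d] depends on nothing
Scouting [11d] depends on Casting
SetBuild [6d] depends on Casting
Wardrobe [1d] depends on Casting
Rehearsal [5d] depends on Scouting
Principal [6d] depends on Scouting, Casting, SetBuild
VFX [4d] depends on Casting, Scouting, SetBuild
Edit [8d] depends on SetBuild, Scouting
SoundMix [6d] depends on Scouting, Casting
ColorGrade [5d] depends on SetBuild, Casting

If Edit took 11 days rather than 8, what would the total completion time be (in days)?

Baseline: Casting→Scouting→Edit = 8+11+8 = 27 → 27 days.
Edit lies on that path, so at 11 days the path becomes 30 days.
The critical path is still Casting→Scouting→Edit; finish is now 30 days.

30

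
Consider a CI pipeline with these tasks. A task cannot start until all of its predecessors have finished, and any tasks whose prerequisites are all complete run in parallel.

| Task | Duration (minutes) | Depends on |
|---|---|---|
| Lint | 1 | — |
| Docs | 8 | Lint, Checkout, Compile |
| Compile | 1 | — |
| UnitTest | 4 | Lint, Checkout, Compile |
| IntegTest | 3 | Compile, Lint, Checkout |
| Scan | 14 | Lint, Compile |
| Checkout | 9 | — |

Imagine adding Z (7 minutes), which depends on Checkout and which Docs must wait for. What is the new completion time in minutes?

24

Originally the CI pipeline takes 17 minutes.
With Z inserted, Docs now waits for max(Lint, Checkout, Compile, Z).
New critical path: Checkout→Z→Docs = 9+7+8 = 24 ⇒ 24 minutes.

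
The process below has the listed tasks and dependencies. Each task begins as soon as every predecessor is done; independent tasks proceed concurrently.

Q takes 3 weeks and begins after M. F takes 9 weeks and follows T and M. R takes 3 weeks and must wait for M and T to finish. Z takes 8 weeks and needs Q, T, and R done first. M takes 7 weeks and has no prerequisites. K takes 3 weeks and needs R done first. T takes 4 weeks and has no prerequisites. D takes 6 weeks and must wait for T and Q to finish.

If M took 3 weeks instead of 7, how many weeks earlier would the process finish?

3

Baseline: M→Q→Z = 7+3+8 = 18 → 18 weeks.
Since M is critical, the -4 change carries straight to that chain (now 14 weeks).
New critical path: T→R→Z = 4+3+8 = 15 ⇒ 15 weeks.
Change in finish: 15 − 18 = -3 weeks.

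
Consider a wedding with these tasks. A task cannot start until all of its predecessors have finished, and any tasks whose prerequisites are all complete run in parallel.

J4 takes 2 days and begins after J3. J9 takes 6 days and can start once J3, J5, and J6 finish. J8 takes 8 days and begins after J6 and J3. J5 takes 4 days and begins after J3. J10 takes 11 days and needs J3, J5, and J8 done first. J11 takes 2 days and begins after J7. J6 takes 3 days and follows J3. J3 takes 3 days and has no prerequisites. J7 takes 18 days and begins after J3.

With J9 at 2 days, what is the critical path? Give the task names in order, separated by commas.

Critical path before the change: J3→J6→J8→J10 = 3+3+8+11 = 25 giving 25 days.
J9 is off the critical path — its longest chain is 13 days, giving 12 of slack.
No other chain overtakes it, so the finish is 25 days.

J3, J6, J8, J10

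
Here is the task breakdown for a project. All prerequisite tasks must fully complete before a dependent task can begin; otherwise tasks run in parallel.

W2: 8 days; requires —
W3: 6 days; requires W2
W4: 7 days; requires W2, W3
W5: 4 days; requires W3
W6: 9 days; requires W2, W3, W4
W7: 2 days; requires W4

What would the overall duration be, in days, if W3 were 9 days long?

Critical path before the change: W2→W3→W4→W6 = 8+6+7+9 = 30 giving 30 days.
Since W3 is critical, the +3 change carries straight to that chain (now 33 days).
No other chain overtakes it, so the finish is 33 days.

33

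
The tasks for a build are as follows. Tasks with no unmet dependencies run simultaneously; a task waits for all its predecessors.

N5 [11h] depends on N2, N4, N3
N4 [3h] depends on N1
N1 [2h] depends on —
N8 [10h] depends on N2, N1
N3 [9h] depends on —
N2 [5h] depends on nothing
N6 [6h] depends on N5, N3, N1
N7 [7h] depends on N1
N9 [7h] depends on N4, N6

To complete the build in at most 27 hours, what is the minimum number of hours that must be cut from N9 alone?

Current finish: 33 hours; target: 27.
N9 is on every critical path, so each hour cut from N9 cuts the finish by one (this holds down to a finish of 27).
Need 33 − 27 = 6 hours off N9 → N9 becomes 1 hour, finish becomes 27.

6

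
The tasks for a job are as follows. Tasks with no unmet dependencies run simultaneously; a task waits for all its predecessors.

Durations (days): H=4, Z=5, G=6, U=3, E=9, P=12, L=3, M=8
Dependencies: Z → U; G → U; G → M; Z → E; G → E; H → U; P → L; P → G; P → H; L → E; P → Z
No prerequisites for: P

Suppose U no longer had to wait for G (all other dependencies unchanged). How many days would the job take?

27

With the dependency in place, P→G→E = 12+6+9 = 27 sets the finish at 27 days.
Without G→U, U's earliest start moves from 18 to 17.
After: P→G→E = 12+6+9 = 27 → 27 days.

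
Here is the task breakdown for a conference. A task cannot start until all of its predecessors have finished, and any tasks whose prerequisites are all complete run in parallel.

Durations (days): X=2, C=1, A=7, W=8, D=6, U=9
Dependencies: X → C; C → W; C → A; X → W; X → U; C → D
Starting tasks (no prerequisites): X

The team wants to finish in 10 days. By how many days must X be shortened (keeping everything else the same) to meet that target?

Current finish: 11 days; target: 10.
X is on every critical path, so each day cut from X cuts the finish by one (this holds down to a finish of 10).
Need 11 − 10 = 1 day off X → X becomes 1 day, finish becomes 10.

1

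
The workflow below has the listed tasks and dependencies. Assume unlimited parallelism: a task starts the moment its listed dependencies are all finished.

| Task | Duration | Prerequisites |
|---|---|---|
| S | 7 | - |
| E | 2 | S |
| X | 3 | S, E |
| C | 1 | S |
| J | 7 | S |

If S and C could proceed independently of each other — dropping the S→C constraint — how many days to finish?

Original critical path: S→J = 7+7 = 14 ⇒ 14 days.
Without S→C, C's earliest start moves from 7 to 0.
New critical path: S→J = 7+7 = 14 ⇒ 14 days.

14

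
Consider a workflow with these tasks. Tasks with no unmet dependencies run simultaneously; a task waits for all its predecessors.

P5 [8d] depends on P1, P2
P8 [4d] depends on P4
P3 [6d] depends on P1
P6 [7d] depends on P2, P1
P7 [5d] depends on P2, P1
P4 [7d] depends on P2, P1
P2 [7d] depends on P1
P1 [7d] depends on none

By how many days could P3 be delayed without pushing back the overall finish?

12

P1→P2→P4→P8 = 7+7+7+4 = 25 sets the makespan at 25 days.
The longest chain containing P3 totals 13 days.
Slack of P3 = 19 − 7 = 12 days.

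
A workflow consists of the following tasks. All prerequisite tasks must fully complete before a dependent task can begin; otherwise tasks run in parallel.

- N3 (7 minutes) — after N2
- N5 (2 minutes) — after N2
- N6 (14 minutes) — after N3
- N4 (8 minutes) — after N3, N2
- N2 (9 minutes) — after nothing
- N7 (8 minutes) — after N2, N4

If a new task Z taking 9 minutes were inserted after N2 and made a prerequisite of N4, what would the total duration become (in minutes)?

Originally the plan takes 32 minutes.
With Z inserted, N4 now waits for max(N3, N2, Z).
New critical path: N2→Z→N4→N7 = 9+9+8+8 = 34 ⇒ 34 minutes.

34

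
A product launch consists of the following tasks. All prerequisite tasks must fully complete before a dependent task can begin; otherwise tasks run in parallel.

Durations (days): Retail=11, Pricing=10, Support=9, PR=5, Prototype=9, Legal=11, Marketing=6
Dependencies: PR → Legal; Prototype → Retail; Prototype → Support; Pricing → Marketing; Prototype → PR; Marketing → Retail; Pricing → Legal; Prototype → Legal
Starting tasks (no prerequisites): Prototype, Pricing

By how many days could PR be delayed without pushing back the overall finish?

Critical path: Pricing→Marketing→Retail = 10+6+11 = 27, so the finish is 27 days.
Longest path through PR: 25 days (earliest finish 14, latest finish 16).
Float = 27 − 25 = 2.

2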